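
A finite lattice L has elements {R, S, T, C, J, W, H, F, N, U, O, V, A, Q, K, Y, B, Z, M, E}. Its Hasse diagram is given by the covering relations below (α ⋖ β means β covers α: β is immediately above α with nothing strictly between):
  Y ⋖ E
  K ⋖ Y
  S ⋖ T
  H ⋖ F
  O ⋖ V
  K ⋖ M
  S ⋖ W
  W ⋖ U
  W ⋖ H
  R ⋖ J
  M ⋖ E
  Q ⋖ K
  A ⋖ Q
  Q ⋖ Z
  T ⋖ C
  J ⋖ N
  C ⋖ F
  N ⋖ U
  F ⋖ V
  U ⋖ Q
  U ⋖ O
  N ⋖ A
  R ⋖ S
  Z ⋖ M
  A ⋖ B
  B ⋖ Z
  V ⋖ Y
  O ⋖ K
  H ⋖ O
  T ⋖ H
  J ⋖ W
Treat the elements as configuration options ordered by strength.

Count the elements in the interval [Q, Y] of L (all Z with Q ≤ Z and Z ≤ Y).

The interval [Q, Y] = {K, Q, Y}, which has 3 elements.

3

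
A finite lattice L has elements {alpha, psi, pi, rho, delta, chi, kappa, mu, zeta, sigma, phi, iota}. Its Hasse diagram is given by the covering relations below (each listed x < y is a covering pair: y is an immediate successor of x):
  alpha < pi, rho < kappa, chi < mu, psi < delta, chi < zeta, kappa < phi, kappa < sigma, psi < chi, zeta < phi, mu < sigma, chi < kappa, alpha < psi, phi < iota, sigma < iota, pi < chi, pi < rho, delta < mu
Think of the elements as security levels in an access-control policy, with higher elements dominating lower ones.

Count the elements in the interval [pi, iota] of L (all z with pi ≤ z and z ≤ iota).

The interval [pi, iota] = {chi, iota, kappa, mu, phi, pi, rho, sigma, zeta}, which has 9 elements.

9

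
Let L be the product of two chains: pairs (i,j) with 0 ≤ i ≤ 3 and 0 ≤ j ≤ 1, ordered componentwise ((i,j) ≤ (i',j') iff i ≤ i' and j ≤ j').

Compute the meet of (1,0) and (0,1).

In a product of chains, the meet is componentwise min, giving (0,0).

(0,0)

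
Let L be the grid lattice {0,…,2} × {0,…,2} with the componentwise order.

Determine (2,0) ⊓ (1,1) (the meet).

(1,0)

In a product of chains, the meet is componentwise min, giving (1,0).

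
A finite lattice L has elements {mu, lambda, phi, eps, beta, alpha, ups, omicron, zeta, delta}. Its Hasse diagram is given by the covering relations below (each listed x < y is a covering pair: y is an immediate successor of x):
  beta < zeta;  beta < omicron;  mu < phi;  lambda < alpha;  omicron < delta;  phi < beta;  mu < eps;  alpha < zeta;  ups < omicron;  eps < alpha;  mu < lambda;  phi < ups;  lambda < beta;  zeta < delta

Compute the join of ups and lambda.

omicron

Common upper bounds of {ups, lambda}: delta, omicron.
The least among these is omicron.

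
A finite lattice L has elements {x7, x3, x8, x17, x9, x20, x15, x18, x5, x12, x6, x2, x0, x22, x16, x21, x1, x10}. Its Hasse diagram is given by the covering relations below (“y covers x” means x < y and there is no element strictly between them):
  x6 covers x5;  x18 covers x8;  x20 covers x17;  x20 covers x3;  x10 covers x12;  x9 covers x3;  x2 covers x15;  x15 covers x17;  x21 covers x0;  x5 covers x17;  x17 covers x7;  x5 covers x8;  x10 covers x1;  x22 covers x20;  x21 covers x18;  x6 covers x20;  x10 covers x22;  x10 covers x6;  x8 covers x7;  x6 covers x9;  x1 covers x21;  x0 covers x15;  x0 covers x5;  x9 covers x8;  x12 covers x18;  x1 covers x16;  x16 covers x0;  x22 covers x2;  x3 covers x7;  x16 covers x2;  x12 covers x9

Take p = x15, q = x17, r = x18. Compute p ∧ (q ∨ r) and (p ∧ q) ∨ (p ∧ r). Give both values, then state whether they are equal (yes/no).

x15; x17; no

q ∨ r = x21, so p ∧ (q ∨ r) = x15 ∧ x21 = x15.
p ∧ q = x17 and p ∧ r = x7, so (p ∧ q) ∨ (p ∧ r) = x17 ∨ x7 = x17.
Equal: no.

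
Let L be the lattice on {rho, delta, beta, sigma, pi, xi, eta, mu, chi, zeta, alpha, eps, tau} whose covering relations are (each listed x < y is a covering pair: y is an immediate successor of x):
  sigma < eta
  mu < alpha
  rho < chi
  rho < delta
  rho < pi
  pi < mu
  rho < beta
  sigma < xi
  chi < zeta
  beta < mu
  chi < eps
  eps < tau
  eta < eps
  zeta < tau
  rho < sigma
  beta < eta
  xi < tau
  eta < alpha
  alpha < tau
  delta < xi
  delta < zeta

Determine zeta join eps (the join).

Common upper bounds of {zeta, eps}: tau.
The least among these is tau.

tau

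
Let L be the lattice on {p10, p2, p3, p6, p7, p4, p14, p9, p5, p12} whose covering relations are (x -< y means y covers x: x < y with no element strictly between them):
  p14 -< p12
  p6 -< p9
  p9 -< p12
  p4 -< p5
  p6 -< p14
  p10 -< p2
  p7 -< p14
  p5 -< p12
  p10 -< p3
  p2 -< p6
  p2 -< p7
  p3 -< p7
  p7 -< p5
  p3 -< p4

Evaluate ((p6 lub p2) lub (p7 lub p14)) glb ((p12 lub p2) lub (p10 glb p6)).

p14

p6 ∨ p2 = p6
p7 ∨ p14 = p14
p6 ∨ p14 = p14
p12 ∨ p2 = p12
p10 ∧ p6 = p10
p12 ∨ p10 = p12
p14 ∧ p12 = p14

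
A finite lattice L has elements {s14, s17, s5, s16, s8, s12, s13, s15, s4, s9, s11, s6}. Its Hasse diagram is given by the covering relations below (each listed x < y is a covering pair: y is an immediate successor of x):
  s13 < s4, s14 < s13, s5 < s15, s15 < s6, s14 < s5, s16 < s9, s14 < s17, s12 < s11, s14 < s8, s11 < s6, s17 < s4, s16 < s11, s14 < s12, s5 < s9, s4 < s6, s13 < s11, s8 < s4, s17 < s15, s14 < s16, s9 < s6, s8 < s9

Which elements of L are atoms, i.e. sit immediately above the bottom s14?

s12, s13, s16, s17, s5, s8

The atoms are exactly the elements that cover s14: s12, s13, s16, s17, s5, s8.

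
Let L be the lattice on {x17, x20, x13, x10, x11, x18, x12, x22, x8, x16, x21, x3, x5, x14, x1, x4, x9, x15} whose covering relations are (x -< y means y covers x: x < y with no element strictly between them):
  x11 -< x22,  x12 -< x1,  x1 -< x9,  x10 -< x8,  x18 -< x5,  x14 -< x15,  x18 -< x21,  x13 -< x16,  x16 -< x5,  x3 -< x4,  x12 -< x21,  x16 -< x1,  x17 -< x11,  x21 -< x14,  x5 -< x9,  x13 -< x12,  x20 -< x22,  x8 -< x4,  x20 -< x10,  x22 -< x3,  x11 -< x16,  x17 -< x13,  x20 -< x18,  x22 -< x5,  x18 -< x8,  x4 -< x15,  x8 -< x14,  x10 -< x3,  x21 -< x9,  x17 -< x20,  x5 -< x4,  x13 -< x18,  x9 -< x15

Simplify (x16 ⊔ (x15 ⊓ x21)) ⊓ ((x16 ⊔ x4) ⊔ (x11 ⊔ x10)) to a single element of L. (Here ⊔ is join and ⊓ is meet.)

x5

x15 ∧ x21 = x21
x16 ∨ x21 = x9
x16 ∨ x4 = x4
x11 ∨ x10 = x3
x4 ∨ x3 = x4
x9 ∧ x4 = x5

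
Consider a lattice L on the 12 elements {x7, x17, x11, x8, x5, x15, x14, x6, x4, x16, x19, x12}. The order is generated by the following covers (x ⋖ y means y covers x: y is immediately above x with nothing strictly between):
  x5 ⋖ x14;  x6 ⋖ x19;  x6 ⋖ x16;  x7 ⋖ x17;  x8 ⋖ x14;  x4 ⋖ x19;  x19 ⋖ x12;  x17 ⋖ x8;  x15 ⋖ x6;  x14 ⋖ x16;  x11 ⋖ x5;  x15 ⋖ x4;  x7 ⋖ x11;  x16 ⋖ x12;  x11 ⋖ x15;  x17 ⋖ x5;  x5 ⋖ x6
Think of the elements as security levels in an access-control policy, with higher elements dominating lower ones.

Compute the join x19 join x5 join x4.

x19

Common upper bounds of {x19, x5, x4}: x12, x19.
The least among these is x19.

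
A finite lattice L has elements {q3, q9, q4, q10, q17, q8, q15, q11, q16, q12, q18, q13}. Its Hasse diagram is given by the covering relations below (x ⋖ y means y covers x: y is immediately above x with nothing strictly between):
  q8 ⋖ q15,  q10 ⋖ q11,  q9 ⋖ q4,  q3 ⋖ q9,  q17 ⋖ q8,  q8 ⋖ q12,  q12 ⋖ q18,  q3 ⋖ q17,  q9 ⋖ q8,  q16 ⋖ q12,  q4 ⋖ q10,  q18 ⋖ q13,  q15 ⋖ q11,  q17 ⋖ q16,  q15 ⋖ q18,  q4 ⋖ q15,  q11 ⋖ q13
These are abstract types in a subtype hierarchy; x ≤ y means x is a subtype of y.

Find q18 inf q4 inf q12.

q9

Common lower bounds of {q18, q4, q12}: q3, q9.
The greatest among these is q9.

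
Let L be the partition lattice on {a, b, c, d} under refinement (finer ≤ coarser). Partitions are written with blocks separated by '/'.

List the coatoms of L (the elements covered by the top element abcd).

a/bcd, ab/cd, abc/d, abd/c, ac/bd, acd/b, ad/bc

The coatoms are exactly the elements covered by abcd: a/bcd, ab/cd, abc/d, abd/c, ac/bd, acd/b, ad/bc.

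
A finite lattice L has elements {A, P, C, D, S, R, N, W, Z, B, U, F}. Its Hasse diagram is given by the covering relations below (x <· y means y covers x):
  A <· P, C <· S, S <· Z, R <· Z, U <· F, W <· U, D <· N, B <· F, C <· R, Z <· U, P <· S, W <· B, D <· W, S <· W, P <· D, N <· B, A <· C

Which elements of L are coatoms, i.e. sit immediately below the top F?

The coatoms are exactly the elements covered by F: B, U.

B, U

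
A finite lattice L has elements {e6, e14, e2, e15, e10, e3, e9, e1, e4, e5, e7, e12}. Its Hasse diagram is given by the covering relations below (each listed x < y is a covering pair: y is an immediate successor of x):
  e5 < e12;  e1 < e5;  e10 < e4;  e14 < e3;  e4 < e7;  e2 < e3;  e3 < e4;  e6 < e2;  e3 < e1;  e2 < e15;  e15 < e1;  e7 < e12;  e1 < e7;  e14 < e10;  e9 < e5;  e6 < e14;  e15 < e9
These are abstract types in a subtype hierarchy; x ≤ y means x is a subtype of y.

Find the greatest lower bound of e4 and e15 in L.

Common lower bounds of {e4, e15}: e2, e6.
The greatest among these is e2.

e2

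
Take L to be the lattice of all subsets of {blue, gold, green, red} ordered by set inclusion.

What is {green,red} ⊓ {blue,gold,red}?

{red}

Common lower bounds of {{green,red}, {blue,gold,red}}: {red}, ∅.
The greatest among these is {red}.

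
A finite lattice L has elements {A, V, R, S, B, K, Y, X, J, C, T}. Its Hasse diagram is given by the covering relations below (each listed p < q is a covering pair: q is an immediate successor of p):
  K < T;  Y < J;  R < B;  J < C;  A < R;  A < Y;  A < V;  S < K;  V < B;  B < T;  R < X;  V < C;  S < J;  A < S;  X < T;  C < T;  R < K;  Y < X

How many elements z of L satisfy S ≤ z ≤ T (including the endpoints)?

The interval [S, T] = {C, J, K, S, T}, which has 5 elements.

5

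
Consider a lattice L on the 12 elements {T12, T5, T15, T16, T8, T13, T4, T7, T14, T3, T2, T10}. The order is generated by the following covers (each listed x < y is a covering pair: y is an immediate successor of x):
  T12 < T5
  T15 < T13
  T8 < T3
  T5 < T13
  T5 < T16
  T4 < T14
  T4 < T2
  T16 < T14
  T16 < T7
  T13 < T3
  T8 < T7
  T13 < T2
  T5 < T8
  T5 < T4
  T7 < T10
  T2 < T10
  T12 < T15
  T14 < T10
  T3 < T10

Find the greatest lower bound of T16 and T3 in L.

T5

Common lower bounds of {T16, T3}: T12, T5.
The greatest among these is T5.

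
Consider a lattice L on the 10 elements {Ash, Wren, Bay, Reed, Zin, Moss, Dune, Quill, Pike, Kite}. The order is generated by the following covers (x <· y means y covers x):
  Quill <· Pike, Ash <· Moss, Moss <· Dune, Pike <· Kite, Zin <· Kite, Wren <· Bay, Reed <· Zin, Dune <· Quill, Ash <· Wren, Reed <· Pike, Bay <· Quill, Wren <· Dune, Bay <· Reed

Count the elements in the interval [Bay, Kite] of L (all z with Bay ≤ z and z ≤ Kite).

6

The interval [Bay, Kite] = {Bay, Kite, Pike, Quill, Reed, Zin}, which has 6 elements.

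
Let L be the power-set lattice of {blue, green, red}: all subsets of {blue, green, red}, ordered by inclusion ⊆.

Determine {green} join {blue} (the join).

Common upper bounds of {{green}, {blue}}: {blue,green,red}, {blue,green}.
The least among these is {blue,green}.

{blue,green}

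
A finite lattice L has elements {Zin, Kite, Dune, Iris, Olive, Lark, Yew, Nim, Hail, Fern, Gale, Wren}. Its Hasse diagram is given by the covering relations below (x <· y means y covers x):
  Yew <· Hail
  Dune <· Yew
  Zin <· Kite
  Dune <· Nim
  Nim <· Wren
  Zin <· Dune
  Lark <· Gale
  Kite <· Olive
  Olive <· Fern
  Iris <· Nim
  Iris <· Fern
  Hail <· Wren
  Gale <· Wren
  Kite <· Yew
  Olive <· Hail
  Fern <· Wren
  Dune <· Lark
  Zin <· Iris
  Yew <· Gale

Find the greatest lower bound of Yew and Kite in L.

Common lower bounds of {Yew, Kite}: Kite, Zin.
The greatest among these is Kite.

Kite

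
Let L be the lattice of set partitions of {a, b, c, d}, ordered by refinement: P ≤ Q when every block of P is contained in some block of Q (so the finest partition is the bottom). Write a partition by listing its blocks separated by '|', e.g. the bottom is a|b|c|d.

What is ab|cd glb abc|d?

ab|c|d

The meet (common refinement) of ab|cd and abc|d intersects blocks pairwise, giving ab|c|d.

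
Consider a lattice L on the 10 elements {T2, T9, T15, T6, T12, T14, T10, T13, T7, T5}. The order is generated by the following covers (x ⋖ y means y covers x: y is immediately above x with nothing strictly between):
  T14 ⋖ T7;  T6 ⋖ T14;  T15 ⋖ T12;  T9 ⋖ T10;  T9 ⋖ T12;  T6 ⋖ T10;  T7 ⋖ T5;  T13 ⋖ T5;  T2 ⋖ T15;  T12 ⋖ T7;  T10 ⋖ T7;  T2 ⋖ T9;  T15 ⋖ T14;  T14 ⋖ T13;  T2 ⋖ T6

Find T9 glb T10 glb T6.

Common lower bounds of {T9, T10, T6}: T2.
The greatest among these is T2.

T2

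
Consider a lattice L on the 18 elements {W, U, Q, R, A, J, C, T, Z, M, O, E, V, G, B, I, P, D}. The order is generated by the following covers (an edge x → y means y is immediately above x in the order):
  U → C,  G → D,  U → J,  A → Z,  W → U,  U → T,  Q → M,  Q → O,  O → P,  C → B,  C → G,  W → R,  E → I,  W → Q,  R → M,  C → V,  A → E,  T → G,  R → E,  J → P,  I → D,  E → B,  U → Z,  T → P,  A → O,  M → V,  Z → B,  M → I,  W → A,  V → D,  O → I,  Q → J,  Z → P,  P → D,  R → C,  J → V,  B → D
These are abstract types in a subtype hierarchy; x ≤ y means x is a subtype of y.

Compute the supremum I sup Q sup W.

I

Common upper bounds of {I, Q, W}: D, I.
The least among these is I.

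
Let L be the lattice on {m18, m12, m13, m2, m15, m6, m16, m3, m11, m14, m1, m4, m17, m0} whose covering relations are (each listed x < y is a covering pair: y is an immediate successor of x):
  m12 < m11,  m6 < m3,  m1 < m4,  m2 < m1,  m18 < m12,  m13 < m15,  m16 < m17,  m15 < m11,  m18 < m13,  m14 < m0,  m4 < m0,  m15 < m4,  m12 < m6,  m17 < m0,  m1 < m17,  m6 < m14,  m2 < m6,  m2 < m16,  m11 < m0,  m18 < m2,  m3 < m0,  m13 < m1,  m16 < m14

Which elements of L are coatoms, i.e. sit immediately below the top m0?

m11, m14, m17, m3, m4

The coatoms are exactly the elements covered by m0: m11, m14, m17, m3, m4.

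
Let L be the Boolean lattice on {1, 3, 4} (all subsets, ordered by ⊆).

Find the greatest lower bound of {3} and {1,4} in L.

Under ⊆, meet is intersection: {3} ∩ {1,4} = ∅.

∅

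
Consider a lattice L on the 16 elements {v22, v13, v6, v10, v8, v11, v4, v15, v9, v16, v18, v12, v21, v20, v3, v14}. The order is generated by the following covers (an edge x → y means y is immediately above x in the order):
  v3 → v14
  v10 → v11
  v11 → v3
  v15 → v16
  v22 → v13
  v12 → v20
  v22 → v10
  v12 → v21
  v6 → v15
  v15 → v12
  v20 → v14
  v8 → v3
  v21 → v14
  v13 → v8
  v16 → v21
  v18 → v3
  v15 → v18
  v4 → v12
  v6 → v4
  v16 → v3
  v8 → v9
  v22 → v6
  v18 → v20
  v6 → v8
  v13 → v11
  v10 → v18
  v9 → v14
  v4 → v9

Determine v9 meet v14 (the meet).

v9

Common lower bounds of {v9, v14}: v13, v22, v4, v6, v8, v9.
The greatest among these is v9.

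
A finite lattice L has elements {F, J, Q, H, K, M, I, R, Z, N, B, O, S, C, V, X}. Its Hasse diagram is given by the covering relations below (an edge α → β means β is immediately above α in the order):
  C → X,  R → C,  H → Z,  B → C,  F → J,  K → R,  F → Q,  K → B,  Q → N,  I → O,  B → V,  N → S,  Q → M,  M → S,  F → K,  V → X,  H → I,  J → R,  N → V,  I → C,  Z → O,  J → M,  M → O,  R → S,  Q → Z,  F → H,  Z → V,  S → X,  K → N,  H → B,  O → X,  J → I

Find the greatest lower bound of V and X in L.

Common lower bounds of {V, X}: B, F, H, K, N, Q, V, Z.
The greatest among these is V.

V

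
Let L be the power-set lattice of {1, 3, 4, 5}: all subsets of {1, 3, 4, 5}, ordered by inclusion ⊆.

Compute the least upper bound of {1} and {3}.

Under ⊆, join is union: {1} ∪ {3} = {1,3}.

{1,3}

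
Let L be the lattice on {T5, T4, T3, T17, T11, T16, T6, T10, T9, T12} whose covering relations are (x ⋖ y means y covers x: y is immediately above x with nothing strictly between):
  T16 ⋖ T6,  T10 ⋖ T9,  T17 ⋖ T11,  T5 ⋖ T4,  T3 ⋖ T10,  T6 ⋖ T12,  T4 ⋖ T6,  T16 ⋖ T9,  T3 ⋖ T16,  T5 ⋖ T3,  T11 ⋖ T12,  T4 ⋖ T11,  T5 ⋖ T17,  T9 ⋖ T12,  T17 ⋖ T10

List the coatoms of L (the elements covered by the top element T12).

T11, T6, T9

The coatoms are exactly the elements covered by T12: T11, T6, T9.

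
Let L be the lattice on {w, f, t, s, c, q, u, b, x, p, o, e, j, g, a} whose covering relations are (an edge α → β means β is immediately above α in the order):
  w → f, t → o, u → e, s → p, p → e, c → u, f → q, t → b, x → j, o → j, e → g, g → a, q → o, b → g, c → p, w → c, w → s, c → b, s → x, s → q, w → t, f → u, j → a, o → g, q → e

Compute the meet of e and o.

Common lower bounds of {e, o}: f, q, s, w.
The greatest among these is q.

q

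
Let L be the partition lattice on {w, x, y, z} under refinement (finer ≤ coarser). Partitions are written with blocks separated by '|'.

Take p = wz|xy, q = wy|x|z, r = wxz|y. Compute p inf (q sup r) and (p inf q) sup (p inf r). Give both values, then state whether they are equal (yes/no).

q sup r = wxyz, so p inf (q sup r) = wz|xy inf wxyz = wz|xy.
p inf q = w|x|y|z and p inf r = wz|x|y, so (p inf q) sup (p inf r) = w|x|y|z sup wz|x|y = wz|x|y.
Equal: no.

wz|xy; wz|x|y; no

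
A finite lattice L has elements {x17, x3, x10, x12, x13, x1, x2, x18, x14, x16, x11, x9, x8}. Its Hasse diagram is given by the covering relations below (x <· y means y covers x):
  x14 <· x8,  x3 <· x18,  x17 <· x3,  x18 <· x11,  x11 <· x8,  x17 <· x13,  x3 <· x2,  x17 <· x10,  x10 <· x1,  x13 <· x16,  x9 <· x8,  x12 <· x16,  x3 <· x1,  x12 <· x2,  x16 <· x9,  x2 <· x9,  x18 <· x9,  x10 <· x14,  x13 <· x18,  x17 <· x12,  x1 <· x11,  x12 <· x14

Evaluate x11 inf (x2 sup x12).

x2 ∨ x12 = x2
x11 ∧ x2 = x3

x3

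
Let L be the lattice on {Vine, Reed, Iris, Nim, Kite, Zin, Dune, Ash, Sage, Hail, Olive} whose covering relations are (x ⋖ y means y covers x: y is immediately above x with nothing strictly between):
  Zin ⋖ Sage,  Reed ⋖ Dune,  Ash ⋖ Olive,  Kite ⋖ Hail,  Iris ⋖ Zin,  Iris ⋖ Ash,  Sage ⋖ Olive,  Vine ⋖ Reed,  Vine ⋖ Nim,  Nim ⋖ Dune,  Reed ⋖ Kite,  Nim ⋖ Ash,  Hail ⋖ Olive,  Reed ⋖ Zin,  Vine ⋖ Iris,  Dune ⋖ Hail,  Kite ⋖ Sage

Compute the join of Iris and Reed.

Zin

Common upper bounds of {Iris, Reed}: Olive, Sage, Zin.
The least among these is Zin.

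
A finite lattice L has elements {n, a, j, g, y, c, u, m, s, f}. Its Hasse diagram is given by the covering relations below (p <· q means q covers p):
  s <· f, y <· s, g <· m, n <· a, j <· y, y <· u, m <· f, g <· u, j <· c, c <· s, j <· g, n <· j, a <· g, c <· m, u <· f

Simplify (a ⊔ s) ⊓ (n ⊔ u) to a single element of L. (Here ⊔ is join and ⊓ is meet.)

a ∨ s = f
n ∨ u = u
f ∧ u = u

u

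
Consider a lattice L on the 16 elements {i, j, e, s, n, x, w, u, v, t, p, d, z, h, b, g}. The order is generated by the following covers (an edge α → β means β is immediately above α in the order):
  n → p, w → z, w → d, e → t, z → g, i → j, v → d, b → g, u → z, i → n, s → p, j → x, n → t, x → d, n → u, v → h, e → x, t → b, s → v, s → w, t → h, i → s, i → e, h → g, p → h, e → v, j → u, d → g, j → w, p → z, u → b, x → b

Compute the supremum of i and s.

s

Common upper bounds of {i, s}: d, g, h, p, s, v, w, z.
The least among these is s.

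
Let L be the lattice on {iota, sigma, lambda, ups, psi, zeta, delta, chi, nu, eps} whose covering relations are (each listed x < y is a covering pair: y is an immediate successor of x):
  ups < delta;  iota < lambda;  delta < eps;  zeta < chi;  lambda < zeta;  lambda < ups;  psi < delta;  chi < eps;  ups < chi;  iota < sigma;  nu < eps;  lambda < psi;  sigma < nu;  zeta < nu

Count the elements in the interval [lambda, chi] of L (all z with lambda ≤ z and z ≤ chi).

The interval [lambda, chi] = {chi, lambda, ups, zeta}, which has 4 elements.

4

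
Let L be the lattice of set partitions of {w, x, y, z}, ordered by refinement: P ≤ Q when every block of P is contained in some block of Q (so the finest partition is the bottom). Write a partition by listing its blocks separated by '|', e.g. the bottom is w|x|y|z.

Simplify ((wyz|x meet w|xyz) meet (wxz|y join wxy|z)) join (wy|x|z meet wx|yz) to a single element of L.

w|x|yz

wyz|x ∧ w|xyz = w|x|yz
wxz|y ∨ wxy|z = wxyz
w|x|yz ∧ wxyz = w|x|yz
wy|x|z ∧ wx|yz = w|x|y|z
w|x|yz ∨ w|x|y|z = w|x|yz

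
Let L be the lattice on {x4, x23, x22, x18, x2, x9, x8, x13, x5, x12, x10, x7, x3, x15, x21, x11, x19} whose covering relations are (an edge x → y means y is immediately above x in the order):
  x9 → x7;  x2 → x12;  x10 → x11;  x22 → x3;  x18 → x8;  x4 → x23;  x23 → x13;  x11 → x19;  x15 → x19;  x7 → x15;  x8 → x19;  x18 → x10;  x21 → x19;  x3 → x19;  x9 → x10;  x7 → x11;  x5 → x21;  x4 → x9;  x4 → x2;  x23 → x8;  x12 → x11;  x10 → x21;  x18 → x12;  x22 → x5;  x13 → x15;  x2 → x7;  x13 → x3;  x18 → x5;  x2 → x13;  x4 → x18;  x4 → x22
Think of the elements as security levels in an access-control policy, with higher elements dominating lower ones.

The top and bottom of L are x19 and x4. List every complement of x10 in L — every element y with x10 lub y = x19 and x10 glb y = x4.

Need y with x10 ∨ y = x19 and x10 ∧ y = x4.
Checking each element gives: x13, x23, x3.

x13, x23, x3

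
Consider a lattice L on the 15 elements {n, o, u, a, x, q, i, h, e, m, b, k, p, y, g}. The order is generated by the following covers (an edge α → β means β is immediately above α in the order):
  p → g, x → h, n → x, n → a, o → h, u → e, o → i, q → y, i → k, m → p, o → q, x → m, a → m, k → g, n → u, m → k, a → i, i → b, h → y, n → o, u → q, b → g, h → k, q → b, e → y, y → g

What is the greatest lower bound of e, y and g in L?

Common lower bounds of {e, y, g}: e, n, u.
The greatest among these is e.

e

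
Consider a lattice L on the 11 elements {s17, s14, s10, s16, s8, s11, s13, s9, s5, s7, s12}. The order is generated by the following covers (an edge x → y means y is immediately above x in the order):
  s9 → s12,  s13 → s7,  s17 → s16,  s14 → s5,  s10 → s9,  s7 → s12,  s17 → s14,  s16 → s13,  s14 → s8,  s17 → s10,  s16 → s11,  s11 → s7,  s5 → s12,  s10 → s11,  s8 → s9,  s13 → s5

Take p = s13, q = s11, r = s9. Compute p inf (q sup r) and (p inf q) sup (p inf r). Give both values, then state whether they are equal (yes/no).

q sup r = s12, so p inf (q sup r) = s13 inf s12 = s13.
p inf q = s16 and p inf r = s17, so (p inf q) sup (p inf r) = s16 sup s17 = s16.
Equal: no.

s13; s16; no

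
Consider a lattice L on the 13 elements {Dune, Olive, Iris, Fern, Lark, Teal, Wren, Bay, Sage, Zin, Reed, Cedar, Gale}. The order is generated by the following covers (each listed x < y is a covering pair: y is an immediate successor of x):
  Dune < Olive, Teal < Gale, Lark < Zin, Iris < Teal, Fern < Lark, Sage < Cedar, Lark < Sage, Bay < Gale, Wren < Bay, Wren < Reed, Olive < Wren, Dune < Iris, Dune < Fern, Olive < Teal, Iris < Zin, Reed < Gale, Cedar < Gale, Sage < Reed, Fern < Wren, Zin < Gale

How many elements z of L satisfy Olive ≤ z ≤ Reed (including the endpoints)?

3

The interval [Olive, Reed] = {Olive, Reed, Wren}, which has 3 elements.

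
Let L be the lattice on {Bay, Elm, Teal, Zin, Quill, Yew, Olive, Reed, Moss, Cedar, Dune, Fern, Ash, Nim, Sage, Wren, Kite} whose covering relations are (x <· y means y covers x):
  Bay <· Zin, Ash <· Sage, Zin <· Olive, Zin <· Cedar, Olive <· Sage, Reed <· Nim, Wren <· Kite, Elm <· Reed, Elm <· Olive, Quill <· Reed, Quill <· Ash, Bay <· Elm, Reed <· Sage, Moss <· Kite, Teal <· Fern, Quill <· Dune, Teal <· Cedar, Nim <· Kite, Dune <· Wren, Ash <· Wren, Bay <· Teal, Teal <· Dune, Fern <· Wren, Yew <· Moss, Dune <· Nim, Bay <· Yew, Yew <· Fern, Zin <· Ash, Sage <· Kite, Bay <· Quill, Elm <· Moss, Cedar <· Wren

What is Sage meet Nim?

Common lower bounds of {Sage, Nim}: Bay, Elm, Quill, Reed.
The greatest among these is Reed.

Reed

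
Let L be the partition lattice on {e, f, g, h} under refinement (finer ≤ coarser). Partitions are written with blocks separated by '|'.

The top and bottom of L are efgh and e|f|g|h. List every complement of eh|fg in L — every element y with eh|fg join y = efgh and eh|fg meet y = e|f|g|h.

Need y with eh|fg ∨ y = efgh and eh|fg ∧ y = e|f|g|h.
Checking each element gives: ef|gh, ef|g|h, eg|fh, eg|f|h, e|fh|g, e|f|gh.

ef|gh, ef|g|h, eg|fh, eg|f|h, e|fh|g, e|f|gh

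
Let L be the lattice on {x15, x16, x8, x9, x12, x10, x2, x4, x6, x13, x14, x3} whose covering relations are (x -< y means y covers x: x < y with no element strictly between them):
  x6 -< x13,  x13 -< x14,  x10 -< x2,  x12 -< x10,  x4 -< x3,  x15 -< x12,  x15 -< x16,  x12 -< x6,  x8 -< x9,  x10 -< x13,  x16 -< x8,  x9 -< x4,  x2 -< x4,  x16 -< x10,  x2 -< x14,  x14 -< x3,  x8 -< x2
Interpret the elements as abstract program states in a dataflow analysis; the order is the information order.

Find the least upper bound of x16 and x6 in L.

x13

Common upper bounds of {x16, x6}: x13, x14, x3.
The least among these is x13.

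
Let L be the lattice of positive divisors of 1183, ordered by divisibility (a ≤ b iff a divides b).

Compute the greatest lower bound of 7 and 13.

1

Common lower bounds of {7, 13}: 1.
The greatest among these is 1.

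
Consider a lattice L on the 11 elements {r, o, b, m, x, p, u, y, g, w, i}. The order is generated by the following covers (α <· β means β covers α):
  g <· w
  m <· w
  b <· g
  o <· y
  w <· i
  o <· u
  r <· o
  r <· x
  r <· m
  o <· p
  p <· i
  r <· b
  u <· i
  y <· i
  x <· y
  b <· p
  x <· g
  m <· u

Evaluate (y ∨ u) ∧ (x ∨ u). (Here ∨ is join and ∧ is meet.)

i

y ∨ u = i
x ∨ u = i
i ∧ i = i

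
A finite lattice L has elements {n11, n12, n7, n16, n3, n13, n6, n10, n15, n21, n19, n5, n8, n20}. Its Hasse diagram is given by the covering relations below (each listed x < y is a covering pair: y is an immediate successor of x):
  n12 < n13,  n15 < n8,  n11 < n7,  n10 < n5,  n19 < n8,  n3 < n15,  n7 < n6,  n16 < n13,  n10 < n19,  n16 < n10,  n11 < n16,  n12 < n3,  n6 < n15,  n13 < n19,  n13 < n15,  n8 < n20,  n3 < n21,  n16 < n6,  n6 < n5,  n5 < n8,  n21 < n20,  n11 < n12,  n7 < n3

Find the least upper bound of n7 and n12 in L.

n3

Common upper bounds of {n7, n12}: n15, n20, n21, n3, n8.
The least among these is n3.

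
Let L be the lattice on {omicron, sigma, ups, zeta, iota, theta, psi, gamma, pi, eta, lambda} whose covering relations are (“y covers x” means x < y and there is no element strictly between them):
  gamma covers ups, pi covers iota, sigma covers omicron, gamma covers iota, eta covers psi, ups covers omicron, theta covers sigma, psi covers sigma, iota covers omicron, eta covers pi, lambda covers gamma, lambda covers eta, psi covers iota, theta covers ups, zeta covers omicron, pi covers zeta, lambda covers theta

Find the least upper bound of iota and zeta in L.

Common upper bounds of {iota, zeta}: eta, lambda, pi.
The least among these is pi.

pi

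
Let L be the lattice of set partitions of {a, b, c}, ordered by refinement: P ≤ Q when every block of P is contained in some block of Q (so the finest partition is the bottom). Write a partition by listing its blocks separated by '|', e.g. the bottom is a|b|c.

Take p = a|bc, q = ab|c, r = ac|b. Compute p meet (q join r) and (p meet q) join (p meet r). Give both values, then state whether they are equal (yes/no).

a|bc; a|b|c; no

q join r = abc, so p meet (q join r) = a|bc meet abc = a|bc.
p meet q = a|b|c and p meet r = a|b|c, so (p meet q) join (p meet r) = a|b|c join a|b|c = a|b|c.
Equal: no.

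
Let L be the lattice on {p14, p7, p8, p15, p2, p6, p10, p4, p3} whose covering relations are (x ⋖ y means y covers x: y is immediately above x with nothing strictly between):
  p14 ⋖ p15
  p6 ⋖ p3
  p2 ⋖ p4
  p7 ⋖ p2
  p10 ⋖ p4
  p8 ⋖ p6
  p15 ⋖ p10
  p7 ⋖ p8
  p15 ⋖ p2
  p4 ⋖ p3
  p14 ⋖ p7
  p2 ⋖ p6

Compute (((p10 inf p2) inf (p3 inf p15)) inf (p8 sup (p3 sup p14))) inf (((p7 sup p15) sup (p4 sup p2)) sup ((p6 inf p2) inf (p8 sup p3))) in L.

p15

p10 ∧ p2 = p15
p3 ∧ p15 = p15
p15 ∧ p15 = p15
p3 ∨ p14 = p3
p8 ∨ p3 = p3
p15 ∧ p3 = p15
p7 ∨ p15 = p2
p4 ∨ p2 = p4
p2 ∨ p4 = p4
p6 ∧ p2 = p2
p8 ∨ p3 = p3
p2 ∧ p3 = p2
p4 ∨ p2 = p4
p15 ∧ p4 = p15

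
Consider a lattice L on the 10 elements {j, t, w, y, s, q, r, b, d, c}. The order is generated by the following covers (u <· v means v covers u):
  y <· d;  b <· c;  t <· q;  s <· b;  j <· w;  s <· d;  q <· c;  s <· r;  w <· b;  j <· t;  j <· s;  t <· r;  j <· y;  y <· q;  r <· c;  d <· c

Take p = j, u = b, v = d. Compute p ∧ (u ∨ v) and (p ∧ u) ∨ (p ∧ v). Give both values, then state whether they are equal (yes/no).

j; j; yes

u ∨ v = c, so p ∧ (u ∨ v) = j ∧ c = j.
p ∧ u = j and p ∧ v = j, so (p ∧ u) ∨ (p ∧ v) = j ∨ j = j.
Equal: yes.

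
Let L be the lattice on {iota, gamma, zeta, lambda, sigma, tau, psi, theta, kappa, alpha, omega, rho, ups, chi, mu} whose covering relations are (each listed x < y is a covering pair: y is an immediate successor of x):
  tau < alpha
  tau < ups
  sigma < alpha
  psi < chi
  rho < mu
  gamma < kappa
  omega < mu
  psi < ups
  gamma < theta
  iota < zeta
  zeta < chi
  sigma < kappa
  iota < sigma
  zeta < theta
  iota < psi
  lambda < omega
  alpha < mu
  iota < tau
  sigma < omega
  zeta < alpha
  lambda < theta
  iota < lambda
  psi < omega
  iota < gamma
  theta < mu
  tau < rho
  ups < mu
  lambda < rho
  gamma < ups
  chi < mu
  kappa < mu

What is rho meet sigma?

iota

Common lower bounds of {rho, sigma}: iota.
The greatest among these is iota.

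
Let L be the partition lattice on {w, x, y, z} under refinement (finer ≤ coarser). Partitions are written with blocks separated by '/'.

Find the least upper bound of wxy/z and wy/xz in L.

The join of wxy/z and wy/xz merges any blocks that overlap across the partitions, giving wxyz.

wxyz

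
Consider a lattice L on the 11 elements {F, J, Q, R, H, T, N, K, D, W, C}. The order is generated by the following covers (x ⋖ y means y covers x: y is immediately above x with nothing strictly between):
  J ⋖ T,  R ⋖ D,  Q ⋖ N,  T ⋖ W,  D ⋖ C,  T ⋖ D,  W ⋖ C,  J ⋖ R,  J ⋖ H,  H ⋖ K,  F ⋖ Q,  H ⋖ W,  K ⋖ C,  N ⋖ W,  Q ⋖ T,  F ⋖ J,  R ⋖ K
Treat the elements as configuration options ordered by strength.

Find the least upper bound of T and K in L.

Common upper bounds of {T, K}: C.
The least among these is C.

C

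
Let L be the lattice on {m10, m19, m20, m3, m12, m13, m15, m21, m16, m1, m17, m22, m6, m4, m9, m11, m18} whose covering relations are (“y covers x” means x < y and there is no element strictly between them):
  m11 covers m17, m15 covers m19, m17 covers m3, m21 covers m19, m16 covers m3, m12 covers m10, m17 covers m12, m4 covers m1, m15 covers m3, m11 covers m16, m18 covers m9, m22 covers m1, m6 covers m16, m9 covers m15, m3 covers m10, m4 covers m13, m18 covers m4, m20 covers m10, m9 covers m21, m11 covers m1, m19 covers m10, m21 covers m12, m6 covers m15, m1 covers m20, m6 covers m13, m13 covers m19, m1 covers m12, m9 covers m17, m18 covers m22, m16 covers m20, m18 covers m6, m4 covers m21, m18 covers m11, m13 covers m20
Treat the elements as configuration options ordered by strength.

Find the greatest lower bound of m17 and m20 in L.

m10

Common lower bounds of {m17, m20}: m10.
The greatest among these is m10.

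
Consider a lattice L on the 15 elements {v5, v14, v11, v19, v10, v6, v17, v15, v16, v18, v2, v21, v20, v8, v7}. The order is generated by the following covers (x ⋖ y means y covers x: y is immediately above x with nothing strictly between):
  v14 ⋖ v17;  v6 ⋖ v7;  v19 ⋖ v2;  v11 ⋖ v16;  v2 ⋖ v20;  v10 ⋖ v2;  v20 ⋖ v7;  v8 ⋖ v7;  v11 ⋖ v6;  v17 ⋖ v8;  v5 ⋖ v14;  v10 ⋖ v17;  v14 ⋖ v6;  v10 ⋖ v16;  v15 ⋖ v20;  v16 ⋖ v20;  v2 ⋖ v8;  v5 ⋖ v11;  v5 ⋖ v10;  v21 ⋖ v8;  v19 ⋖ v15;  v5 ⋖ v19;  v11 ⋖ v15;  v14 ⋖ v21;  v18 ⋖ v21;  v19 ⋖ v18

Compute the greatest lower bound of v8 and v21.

Common lower bounds of {v8, v21}: v14, v18, v19, v21, v5.
The greatest among these is v21.

v21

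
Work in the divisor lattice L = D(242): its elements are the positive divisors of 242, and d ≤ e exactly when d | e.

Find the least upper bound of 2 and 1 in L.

2

In the divisibility order, the join is the least common multiple: lcm(2, 1) = 2.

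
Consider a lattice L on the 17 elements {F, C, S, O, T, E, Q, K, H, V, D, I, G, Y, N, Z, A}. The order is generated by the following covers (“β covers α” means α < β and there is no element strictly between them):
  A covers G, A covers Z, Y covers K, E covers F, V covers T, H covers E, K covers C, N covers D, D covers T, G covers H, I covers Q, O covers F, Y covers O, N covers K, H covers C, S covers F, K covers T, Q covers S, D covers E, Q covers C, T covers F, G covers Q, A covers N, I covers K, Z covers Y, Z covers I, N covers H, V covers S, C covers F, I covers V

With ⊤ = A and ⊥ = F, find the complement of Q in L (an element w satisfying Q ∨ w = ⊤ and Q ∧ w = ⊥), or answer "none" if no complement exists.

D

Need w with Q ∨ w = A and Q ∧ w = F.
Checking each element gives: D.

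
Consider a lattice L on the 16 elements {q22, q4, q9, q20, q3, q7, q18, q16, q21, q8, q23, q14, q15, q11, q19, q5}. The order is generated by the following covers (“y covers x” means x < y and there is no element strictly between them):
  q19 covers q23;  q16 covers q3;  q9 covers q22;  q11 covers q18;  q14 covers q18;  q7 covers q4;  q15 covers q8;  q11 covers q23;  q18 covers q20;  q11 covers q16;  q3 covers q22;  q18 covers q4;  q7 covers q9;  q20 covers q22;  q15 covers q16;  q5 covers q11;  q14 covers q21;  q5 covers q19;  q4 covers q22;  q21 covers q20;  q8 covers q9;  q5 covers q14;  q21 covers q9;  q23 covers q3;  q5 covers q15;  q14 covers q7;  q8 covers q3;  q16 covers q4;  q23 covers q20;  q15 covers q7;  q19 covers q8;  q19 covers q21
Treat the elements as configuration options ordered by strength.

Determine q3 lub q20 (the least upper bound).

q23

Common upper bounds of {q3, q20}: q11, q19, q23, q5.
The least among these is q23.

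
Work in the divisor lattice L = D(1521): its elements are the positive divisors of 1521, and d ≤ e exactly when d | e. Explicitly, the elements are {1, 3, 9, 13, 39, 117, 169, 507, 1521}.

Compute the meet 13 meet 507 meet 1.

Common lower bounds of {13, 507, 1}: 1.
The greatest among these is 1.

1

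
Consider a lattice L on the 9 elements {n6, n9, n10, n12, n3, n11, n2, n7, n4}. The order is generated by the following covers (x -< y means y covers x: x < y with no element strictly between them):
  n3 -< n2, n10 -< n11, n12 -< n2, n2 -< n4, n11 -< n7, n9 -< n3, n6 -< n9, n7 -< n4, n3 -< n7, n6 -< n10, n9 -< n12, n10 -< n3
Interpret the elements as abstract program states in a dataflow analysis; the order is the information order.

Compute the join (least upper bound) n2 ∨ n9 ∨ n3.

Common upper bounds of {n2, n9, n3}: n2, n4.
The least among these is n2.

n2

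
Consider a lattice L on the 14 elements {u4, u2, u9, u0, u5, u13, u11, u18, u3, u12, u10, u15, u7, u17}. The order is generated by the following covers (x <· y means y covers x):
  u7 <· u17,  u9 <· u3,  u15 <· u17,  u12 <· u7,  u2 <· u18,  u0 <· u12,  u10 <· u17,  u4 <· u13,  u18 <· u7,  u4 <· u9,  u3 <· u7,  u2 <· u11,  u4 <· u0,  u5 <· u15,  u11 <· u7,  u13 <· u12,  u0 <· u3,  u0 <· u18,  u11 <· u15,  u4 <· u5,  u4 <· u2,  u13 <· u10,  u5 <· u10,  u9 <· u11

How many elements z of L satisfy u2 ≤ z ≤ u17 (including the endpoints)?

6

The interval [u2, u17] = {u11, u15, u17, u18, u2, u7}, which has 6 elements.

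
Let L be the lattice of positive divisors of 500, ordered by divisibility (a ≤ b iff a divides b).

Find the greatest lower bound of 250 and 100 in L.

50

Common lower bounds of {250, 100}: 1, 10, 2, 25, 5, 50.
The greatest among these is 50.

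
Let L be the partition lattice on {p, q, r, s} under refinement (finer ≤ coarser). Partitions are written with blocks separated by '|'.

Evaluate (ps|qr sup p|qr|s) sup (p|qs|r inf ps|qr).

ps|qr

ps|qr ∨ p|qr|s = ps|qr
p|qs|r ∧ ps|qr = p|q|r|s
ps|qr ∨ p|q|r|s = ps|qr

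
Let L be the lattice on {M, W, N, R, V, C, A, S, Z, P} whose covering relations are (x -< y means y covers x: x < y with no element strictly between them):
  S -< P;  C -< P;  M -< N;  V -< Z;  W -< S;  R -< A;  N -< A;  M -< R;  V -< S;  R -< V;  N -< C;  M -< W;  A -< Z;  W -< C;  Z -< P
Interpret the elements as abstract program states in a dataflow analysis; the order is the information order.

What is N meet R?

Common lower bounds of {N, R}: M.
The greatest among these is M.

M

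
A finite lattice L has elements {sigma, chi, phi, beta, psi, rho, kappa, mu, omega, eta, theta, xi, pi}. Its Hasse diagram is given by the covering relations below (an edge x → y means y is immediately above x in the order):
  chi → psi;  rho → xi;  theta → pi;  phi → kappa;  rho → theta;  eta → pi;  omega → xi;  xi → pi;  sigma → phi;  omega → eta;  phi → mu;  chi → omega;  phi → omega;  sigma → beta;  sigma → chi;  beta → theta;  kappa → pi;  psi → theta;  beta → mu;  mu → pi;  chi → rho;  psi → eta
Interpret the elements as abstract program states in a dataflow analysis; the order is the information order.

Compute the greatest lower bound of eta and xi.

omega

Common lower bounds of {eta, xi}: chi, omega, phi, sigma.
The greatest among these is omega.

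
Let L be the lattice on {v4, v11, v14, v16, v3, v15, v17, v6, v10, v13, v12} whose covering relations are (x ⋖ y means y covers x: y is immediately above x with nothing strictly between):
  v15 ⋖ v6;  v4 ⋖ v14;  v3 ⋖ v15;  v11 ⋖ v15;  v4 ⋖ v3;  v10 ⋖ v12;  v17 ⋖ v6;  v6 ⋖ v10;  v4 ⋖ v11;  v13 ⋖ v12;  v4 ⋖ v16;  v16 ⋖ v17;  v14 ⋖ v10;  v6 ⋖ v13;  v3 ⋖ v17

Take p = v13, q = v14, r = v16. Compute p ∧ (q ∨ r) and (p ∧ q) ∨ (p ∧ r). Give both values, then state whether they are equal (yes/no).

q ∨ r = v10, so p ∧ (q ∨ r) = v13 ∧ v10 = v6.
p ∧ q = v4 and p ∧ r = v16, so (p ∧ q) ∨ (p ∧ r) = v4 ∨ v16 = v16.
Equal: no.

v6; v16; no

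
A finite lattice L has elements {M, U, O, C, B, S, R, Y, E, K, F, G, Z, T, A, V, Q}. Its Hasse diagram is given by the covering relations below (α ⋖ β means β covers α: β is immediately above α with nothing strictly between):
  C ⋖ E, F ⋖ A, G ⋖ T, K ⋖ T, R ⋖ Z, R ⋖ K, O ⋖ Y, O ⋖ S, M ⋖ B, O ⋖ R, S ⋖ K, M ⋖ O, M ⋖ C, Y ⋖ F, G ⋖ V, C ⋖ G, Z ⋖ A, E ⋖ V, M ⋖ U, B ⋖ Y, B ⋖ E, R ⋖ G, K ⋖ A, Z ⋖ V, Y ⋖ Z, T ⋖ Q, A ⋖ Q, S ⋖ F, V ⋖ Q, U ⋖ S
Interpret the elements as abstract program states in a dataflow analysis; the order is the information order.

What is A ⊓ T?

K

Common lower bounds of {A, T}: K, M, O, R, S, U.
The greatest among these is K.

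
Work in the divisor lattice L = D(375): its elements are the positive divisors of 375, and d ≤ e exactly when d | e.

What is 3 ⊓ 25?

1

Common lower bounds of {3, 25}: 1.
The greatest among these is 1.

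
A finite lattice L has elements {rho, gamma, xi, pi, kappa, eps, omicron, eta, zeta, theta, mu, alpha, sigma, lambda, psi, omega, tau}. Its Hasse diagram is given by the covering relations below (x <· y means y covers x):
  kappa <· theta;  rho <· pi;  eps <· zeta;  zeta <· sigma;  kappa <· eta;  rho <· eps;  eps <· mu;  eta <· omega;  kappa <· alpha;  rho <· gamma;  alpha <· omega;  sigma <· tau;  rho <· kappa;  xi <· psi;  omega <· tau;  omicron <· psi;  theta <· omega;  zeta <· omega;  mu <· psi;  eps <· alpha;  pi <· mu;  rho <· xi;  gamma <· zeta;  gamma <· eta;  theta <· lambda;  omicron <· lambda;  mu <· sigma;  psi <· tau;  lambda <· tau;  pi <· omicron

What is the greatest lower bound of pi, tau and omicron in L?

pi

Common lower bounds of {pi, tau, omicron}: pi, rho.
The greatest among these is pi.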